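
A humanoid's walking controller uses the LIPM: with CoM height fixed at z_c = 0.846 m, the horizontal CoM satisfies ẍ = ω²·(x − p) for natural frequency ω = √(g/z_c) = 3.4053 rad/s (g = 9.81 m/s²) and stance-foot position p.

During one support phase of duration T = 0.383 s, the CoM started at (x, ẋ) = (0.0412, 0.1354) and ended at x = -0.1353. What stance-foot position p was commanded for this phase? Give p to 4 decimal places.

p = 0.2910

ωT = 3.4053·0.383 = 1.304230; cosh(ωT) = 1.978116, sinh(ωT) = 1.706734
x(T) = p + (x₀−p)·cosh(ωT) + (ẋ₀/ω)·sinh(ωT) ⇒ p·(1 − cosh) = x(T) − x₀·cosh − (ẋ₀/ω)·sinh
numerator   = -0.1353 − (0.0412)·1.978116 − (0.1354/3.4053)·1.706734 = -0.284661
denominator = 1 − 1.978116 = -0.978116
p = -0.284661 / -0.978116 = 0.2910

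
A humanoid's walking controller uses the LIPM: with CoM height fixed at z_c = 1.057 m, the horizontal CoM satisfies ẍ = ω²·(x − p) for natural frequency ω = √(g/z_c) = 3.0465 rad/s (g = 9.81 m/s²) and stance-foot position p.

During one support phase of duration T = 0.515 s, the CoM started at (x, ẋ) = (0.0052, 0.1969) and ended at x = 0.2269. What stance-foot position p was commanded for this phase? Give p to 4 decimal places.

p = -0.0435

ωT = 3.0465·0.515 = 1.568947; cosh(ωT) = 2.504928, sinh(ωT) = 2.296664
x(T) = p + (x₀−p)·cosh(ωT) + (ẋ₀/ω)·sinh(ωT) ⇒ p·(1 − cosh) = x(T) − x₀·cosh − (ẋ₀/ω)·sinh
numerator   = 0.2269 − (0.0052)·2.504928 − (0.1969/3.0465)·2.296664 = 0.065437
denominator = 1 − 2.504928 = -1.504928
p = 0.065437 / -1.504928 = -0.0435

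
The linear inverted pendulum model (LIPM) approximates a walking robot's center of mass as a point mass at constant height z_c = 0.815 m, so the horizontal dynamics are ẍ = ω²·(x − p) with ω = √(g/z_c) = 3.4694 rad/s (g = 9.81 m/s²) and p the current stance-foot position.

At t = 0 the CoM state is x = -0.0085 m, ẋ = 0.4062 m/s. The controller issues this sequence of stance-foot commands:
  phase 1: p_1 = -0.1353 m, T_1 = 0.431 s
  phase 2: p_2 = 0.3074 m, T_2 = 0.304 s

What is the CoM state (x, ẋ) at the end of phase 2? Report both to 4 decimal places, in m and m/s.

x = 1.1569, ẋ = 3.4795

phase 1: p=-0.1353, T=0.431, ωT=1.495311, cosh=2.342452, sinh=2.118273; start (x,ẋ)=(-0.008500, 0.406200) → end (x,ẋ)=(0.409732, 1.883375)
phase 2: p=0.3074, T=0.304, ωT=1.054698, cosh=1.609702, sinh=1.261405; start (x,ẋ)=(0.409732, 1.883375) → end (x,ẋ)=(1.156881, 3.479510)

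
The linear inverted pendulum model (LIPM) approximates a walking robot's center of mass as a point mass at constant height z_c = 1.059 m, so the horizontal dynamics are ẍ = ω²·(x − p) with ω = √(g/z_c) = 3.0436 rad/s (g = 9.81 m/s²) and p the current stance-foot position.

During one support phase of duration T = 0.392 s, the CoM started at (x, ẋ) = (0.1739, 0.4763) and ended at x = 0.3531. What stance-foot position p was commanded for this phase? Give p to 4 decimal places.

ωT = 3.0436·0.392 = 1.193091; cosh(ωT) = 1.800270, sinh(ωT) = 1.496988
x(T) = p + (x₀−p)·cosh(ωT) + (ẋ₀/ω)·sinh(ωT) ⇒ p·(1 − cosh) = x(T) − x₀·cosh − (ẋ₀/ω)·sinh
numerator   = 0.3531 − (0.1739)·1.800270 − (0.4763/3.0436)·1.496988 = -0.194234
denominator = 1 − 1.800270 = -0.800270
p = -0.194234 / -0.800270 = 0.2427

p = 0.2427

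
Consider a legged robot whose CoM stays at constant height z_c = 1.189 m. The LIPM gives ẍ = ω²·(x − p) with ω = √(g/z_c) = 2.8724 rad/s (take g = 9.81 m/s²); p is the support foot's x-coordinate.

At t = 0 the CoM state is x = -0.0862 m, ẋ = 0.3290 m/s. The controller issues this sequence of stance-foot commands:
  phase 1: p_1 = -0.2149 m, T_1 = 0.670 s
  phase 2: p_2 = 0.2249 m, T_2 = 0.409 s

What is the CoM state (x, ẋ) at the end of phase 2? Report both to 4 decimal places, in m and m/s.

phase 1: p=-0.2149, T=0.670, ωT=1.924508, cosh=3.498862, sinh=3.352915; start (x,ẋ)=(-0.086200, 0.329000) → end (x,ẋ)=(0.619441, 2.390624)
phase 2: p=0.2249, T=0.409, ωT=1.174812, cosh=1.773205, sinh=1.464328; start (x,ẋ)=(0.619441, 2.390624) → end (x,ẋ)=(2.143224, 5.898559)

x = 2.1432, ẋ = 5.8986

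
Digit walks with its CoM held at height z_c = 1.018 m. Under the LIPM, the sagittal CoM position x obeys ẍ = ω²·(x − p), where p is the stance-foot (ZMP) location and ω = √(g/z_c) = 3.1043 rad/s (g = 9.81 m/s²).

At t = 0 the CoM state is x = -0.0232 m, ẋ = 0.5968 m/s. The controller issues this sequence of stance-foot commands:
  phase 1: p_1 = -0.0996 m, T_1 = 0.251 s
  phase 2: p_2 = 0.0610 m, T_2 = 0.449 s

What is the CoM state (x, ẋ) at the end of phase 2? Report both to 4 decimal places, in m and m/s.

x = 0.8909, ẋ = 2.7408

phase 1: p=-0.0996, T=0.251, ωT=0.779179, cosh=1.319233, sinh=0.860450; start (x,ẋ)=(-0.023200, 0.596800) → end (x,ẋ)=(0.166610, 0.991390)
phase 2: p=0.0610, T=0.449, ωT=1.393831, cosh=2.139191, sinh=1.891068; start (x,ẋ)=(0.166610, 0.991390) → end (x,ẋ)=(0.890853, 2.740752)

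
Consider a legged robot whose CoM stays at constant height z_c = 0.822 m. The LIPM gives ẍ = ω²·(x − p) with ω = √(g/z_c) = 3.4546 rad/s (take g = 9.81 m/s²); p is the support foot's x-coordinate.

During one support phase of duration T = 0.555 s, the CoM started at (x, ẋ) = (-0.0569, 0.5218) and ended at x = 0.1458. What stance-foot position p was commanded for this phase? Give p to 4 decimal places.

p = 0.0643

ωT = 3.4546·0.555 = 1.917303; cosh(ωT) = 3.474795, sinh(ωT) = 3.327792
x(T) = p + (x₀−p)·cosh(ωT) + (ẋ₀/ω)·sinh(ωT) ⇒ p·(1 − cosh) = x(T) − x₀·cosh − (ẋ₀/ω)·sinh
numerator   = 0.1458 − (-0.0569)·3.474795 − (0.5218/3.4546)·3.327792 = -0.159130
denominator = 1 − 3.474795 = -2.474795
p = -0.159130 / -2.474795 = 0.0643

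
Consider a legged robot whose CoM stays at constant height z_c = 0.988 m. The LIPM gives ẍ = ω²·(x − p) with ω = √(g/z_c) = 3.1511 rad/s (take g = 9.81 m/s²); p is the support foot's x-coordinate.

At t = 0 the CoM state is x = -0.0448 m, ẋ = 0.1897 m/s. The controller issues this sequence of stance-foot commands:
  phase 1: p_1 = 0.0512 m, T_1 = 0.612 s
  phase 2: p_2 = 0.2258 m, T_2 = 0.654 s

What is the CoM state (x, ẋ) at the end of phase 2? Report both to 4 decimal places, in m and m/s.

x = -1.4391, ẋ = -5.1672

phase 1: p=0.0512, T=0.612, ωT=1.928473, cosh=3.512185, sinh=3.366815; start (x,ẋ)=(-0.044800, 0.189700) → end (x,ẋ)=(-0.083283, -0.352219)
phase 2: p=0.2258, T=0.654, ωT=2.060819, cosh=3.989876, sinh=3.862526; start (x,ẋ)=(-0.083283, -0.352219) → end (x,ẋ)=(-1.439144, -5.167228)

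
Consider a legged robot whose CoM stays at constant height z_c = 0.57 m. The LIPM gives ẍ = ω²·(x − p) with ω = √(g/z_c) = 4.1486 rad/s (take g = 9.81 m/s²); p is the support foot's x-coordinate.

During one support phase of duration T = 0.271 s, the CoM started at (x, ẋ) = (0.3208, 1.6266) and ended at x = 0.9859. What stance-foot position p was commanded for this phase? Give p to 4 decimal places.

ωT = 4.1486·0.271 = 1.124271; cosh(ωT) = 1.701430, sinh(ωT) = 1.376541
x(T) = p + (x₀−p)·cosh(ωT) + (ẋ₀/ω)·sinh(ωT) ⇒ p·(1 − cosh) = x(T) − x₀·cosh − (ẋ₀/ω)·sinh
numerator   = 0.9859 − (0.3208)·1.701430 − (1.6266/4.1486)·1.376541 = -0.099639
denominator = 1 − 1.701430 = -0.701430
p = -0.099639 / -0.701430 = 0.1421

p = 0.1421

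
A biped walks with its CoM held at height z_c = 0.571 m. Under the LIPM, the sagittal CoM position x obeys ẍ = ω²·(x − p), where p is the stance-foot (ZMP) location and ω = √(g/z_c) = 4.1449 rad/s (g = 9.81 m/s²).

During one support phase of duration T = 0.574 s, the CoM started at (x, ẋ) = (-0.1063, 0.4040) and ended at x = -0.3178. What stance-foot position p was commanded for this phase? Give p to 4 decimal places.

p = 0.0587

ωT = 4.1449·0.574 = 2.379173; cosh(ωT) = 5.444297, sinh(ωT) = 5.351670
x(T) = p + (x₀−p)·cosh(ωT) + (ẋ₀/ω)·sinh(ωT) ⇒ p·(1 − cosh) = x(T) − x₀·cosh − (ẋ₀/ω)·sinh
numerator   = -0.3178 − (-0.1063)·5.444297 − (0.4040/4.1449)·5.351670 = -0.260694
denominator = 1 − 5.444297 = -4.444297
p = -0.260694 / -4.444297 = 0.0587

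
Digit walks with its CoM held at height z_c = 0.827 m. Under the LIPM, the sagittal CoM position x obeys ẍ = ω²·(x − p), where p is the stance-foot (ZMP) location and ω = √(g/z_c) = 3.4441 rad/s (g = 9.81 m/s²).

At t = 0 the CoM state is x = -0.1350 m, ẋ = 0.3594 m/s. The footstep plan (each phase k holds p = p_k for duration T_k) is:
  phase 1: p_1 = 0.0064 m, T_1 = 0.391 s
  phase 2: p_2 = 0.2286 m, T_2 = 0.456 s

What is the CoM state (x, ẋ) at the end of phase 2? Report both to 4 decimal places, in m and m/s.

phase 1: p=0.0064, T=0.391, ωT=1.346643, cosh=2.052305, sinh=1.792193; start (x,ẋ)=(-0.135000, 0.359400) → end (x,ẋ)=(-0.096776, -0.135192)
phase 2: p=0.2286, T=0.456, ωT=1.570510, cosh=2.508519, sinh=2.300580; start (x,ẋ)=(-0.096776, -0.135192) → end (x,ẋ)=(-0.677918, -2.917227)

x = -0.6779, ẋ = -2.9172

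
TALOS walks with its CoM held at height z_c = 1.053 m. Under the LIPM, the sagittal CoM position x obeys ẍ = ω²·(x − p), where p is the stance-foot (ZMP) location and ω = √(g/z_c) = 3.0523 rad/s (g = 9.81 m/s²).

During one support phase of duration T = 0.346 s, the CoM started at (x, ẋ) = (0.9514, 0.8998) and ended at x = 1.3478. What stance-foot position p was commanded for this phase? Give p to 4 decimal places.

p = 0.9123

ωT = 3.0523·0.346 = 1.056096; cosh(ωT) = 1.611468, sinh(ωT) = 1.263656
x(T) = p + (x₀−p)·cosh(ωT) + (ẋ₀/ω)·sinh(ωT) ⇒ p·(1 − cosh) = x(T) − x₀·cosh − (ẋ₀/ω)·sinh
numerator   = 1.3478 − (0.9514)·1.611468 − (0.8998/3.0523)·1.263656 = -0.557869
denominator = 1 − 1.611468 = -0.611468
p = -0.557869 / -0.611468 = 0.9123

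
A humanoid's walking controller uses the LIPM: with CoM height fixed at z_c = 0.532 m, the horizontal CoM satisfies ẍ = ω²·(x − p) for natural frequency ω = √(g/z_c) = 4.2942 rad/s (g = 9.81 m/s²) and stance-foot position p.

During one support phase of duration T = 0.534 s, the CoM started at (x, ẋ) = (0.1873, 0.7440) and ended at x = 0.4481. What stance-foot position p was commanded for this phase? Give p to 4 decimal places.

ωT = 4.2942·0.534 = 2.293103; cosh(ωT) = 5.003289, sinh(ωT) = 4.902336
x(T) = p + (x₀−p)·cosh(ωT) + (ẋ₀/ω)·sinh(ωT) ⇒ p·(1 − cosh) = x(T) − x₀·cosh − (ẋ₀/ω)·sinh
numerator   = 0.4481 − (0.1873)·5.003289 − (0.7440/4.2942)·4.902336 = -1.338380
denominator = 1 − 5.003289 = -4.003289
p = -1.338380 / -4.003289 = 0.3343

p = 0.3343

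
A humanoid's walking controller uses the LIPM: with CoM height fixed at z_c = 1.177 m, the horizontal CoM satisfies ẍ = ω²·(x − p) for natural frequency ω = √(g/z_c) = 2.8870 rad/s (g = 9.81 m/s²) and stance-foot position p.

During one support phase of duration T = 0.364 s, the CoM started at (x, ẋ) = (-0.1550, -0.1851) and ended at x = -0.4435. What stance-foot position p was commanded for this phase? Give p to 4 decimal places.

ωT = 2.8870·0.364 = 1.050868; cosh(ωT) = 1.604883, sinh(ωT) = 1.255249
x(T) = p + (x₀−p)·cosh(ωT) + (ẋ₀/ω)·sinh(ωT) ⇒ p·(1 − cosh) = x(T) − x₀·cosh − (ẋ₀/ω)·sinh
numerator   = -0.4435 − (-0.1550)·1.604883 − (-0.1851/2.8870)·1.255249 = -0.114263
denominator = 1 − 1.604883 = -0.604883
p = -0.114263 / -0.604883 = 0.1889

p = 0.1889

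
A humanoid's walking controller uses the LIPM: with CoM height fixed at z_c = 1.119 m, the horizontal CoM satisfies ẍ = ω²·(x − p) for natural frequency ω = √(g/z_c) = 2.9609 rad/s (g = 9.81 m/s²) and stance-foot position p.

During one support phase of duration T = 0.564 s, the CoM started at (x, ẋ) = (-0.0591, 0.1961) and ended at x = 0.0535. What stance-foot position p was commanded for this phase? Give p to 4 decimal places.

p = -0.0265

ωT = 2.9609·0.564 = 1.669948; cosh(ωT) = 2.750073, sinh(ωT) = 2.561816
x(T) = p + (x₀−p)·cosh(ωT) + (ẋ₀/ω)·sinh(ωT) ⇒ p·(1 − cosh) = x(T) − x₀·cosh − (ẋ₀/ω)·sinh
numerator   = 0.0535 − (-0.0591)·2.750073 − (0.1961/2.9609)·2.561816 = 0.046361
denominator = 1 − 2.750073 = -1.750073
p = 0.046361 / -1.750073 = -0.0265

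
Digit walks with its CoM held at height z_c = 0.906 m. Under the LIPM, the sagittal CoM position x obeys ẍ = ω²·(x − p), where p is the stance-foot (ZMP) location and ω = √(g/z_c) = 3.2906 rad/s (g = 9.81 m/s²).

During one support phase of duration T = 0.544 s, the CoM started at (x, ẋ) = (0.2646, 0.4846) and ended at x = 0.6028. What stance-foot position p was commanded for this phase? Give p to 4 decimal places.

p = 0.3082

ωT = 3.2906·0.544 = 1.790086; cosh(ωT) = 3.078458, sinh(ωT) = 2.911512
x(T) = p + (x₀−p)·cosh(ωT) + (ẋ₀/ω)·sinh(ωT) ⇒ p·(1 − cosh) = x(T) − x₀·cosh − (ẋ₀/ω)·sinh
numerator   = 0.6028 − (0.2646)·3.078458 − (0.4846/3.2906)·2.911512 = -0.640532
denominator = 1 − 3.078458 = -2.078458
p = -0.640532 / -2.078458 = 0.3082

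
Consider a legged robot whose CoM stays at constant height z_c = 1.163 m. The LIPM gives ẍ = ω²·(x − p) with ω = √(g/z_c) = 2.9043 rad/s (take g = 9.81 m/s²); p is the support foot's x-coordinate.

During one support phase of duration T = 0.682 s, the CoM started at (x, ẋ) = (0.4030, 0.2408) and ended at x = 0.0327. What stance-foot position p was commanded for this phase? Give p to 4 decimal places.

p = 0.6500

ωT = 2.9043·0.682 = 1.980733; cosh(ωT) = 3.693010, sinh(ωT) = 3.555041
x(T) = p + (x₀−p)·cosh(ωT) + (ẋ₀/ω)·sinh(ωT) ⇒ p·(1 − cosh) = x(T) − x₀·cosh − (ẋ₀/ω)·sinh
numerator   = 0.0327 − (0.4030)·3.693010 − (0.2408/2.9043)·3.555041 = -1.750337
denominator = 1 − 3.693010 = -2.693010
p = -1.750337 / -2.693010 = 0.6500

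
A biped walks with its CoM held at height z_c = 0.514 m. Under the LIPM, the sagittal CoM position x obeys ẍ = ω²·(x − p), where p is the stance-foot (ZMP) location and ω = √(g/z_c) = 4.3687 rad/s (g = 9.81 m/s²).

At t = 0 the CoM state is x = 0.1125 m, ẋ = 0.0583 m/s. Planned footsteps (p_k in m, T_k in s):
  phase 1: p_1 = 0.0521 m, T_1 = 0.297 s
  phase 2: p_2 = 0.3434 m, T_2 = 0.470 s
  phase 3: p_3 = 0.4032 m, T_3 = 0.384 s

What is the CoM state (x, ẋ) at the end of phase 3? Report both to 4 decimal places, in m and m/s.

phase 1: p=0.0521, T=0.297, ωT=1.297504, cosh=1.966681, sinh=1.693468; start (x,ẋ)=(0.112500, 0.058300) → end (x,ẋ)=(0.193487, 0.561512)
phase 2: p=0.3434, T=0.470, ωT=2.053289, cosh=3.960902, sinh=3.832590; start (x,ẋ)=(0.193487, 0.561512) → end (x,ẋ)=(0.242214, -0.285969)
phase 3: p=0.4032, T=0.384, ωT=1.677581, cosh=2.769708, sinh=2.582883; start (x,ẋ)=(0.242214, -0.285969) → end (x,ẋ)=(-0.211757, -2.608593)

x = -0.2118, ẋ = -2.6086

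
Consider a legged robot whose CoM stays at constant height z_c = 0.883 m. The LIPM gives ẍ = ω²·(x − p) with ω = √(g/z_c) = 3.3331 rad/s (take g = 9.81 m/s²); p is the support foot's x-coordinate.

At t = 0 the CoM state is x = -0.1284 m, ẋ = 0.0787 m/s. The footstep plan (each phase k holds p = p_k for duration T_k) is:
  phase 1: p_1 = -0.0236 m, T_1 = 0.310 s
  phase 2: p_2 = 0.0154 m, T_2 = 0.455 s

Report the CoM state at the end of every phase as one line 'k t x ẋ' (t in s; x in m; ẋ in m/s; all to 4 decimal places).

1 0.3100 -0.1605 -0.3041
2 0.7650 -0.6025 -1.9977

phase 1: p=-0.0236, T=0.310, ωT=1.033261, cosh=1.583030, sinh=1.227185; start (x,ẋ)=(-0.128400, 0.078700) → end (x,ẋ)=(-0.160526, -0.304082)
phase 2: p=0.0154, T=0.455, ωT=1.516560, cosh=2.387996, sinh=2.168530; start (x,ẋ)=(-0.160526, -0.304082) → end (x,ẋ)=(-0.602547, -1.997725)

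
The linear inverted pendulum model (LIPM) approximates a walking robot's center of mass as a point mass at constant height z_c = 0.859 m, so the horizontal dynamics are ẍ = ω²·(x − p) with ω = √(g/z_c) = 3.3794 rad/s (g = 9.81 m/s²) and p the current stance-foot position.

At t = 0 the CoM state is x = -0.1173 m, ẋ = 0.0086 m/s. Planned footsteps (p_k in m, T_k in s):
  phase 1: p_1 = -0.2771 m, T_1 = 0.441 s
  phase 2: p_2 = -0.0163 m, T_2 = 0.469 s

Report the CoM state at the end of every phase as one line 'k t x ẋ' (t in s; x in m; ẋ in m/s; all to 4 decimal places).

1 0.4410 0.1009 1.1577
2 0.9100 1.0822 3.8684

phase 1: p=-0.2771, T=0.441, ωT=1.490315, cosh=2.331898, sinh=2.106597; start (x,ẋ)=(-0.117300, 0.008600) → end (x,ẋ)=(0.100898, 1.157676)
phase 2: p=-0.0163, T=0.469, ωT=1.584939, cosh=2.541976, sinh=2.337016; start (x,ẋ)=(0.100898, 1.157676) → end (x,ẋ)=(1.082203, 3.868383)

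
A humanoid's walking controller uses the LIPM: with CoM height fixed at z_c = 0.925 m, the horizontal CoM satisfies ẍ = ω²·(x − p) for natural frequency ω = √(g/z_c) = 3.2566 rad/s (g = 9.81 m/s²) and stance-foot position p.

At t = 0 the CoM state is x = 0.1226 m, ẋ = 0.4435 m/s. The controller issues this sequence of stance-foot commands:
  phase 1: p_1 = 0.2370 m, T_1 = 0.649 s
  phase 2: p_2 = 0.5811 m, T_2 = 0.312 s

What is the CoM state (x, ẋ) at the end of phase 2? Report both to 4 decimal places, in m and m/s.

x = 0.2871, ẋ = -0.5160

phase 1: p=0.2370, T=0.649, ωT=2.113533, cosh=4.199124, sinh=4.078313; start (x,ẋ)=(0.122600, 0.443500) → end (x,ẋ)=(0.312025, 0.342915)
phase 2: p=0.5811, T=0.312, ωT=1.016059, cosh=1.562153, sinh=1.200134; start (x,ẋ)=(0.312025, 0.342915) → end (x,ẋ)=(0.287136, -0.515954)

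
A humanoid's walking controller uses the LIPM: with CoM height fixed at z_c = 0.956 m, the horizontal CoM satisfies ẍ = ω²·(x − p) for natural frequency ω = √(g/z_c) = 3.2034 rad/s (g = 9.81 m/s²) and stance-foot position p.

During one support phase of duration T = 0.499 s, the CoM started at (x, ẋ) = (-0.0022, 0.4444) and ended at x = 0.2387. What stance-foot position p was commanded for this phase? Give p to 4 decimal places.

ωT = 3.2034·0.499 = 1.598497; cosh(ωT) = 2.573896, sinh(ωT) = 2.371696
x(T) = p + (x₀−p)·cosh(ωT) + (ẋ₀/ω)·sinh(ωT) ⇒ p·(1 − cosh) = x(T) − x₀·cosh − (ẋ₀/ω)·sinh
numerator   = 0.2387 − (-0.0022)·2.573896 − (0.4444/3.2034)·2.371696 = -0.084657
denominator = 1 − 2.573896 = -1.573896
p = -0.084657 / -1.573896 = 0.0538

p = 0.0538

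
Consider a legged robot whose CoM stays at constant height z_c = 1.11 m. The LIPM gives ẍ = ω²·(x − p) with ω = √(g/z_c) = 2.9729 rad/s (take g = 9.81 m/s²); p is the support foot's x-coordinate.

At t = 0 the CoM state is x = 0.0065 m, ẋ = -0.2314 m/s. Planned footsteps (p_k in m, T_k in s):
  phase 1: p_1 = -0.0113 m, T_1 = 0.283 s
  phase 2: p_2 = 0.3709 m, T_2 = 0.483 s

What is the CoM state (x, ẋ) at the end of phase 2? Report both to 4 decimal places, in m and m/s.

phase 1: p=-0.0113, T=0.283, ωT=0.841331, cosh=1.375294, sinh=0.944157; start (x,ẋ)=(0.006500, -0.231400) → end (x,ẋ)=(-0.060310, -0.268280)
phase 2: p=0.3709, T=0.483, ωT=1.435911, cosh=2.220685, sinh=1.982786; start (x,ẋ)=(-0.060310, -0.268280) → end (x,ẋ)=(-0.765611, -3.137586)

x = -0.7656, ẋ = -3.1376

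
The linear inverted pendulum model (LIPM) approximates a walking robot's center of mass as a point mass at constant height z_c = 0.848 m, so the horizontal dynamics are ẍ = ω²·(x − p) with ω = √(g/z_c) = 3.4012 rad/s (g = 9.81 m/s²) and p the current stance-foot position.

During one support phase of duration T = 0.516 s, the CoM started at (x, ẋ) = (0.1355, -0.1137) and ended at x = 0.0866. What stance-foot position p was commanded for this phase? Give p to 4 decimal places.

ωT = 3.4012·0.516 = 1.755019; cosh(ωT) = 2.978231, sinh(ωT) = 2.805327
x(T) = p + (x₀−p)·cosh(ωT) + (ẋ₀/ω)·sinh(ωT) ⇒ p·(1 − cosh) = x(T) − x₀·cosh − (ẋ₀/ω)·sinh
numerator   = 0.0866 − (0.1355)·2.978231 − (-0.1137/3.4012)·2.805327 = -0.223170
denominator = 1 − 2.978231 = -1.978231
p = -0.223170 / -1.978231 = 0.1128

p = 0.1128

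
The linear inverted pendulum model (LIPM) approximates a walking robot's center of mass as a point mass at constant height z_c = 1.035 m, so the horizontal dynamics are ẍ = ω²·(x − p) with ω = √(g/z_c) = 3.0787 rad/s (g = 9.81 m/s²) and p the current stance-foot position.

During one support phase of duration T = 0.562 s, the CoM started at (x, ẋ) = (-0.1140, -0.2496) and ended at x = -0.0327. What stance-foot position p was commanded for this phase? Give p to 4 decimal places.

p = -0.2726

ωT = 3.0787·0.562 = 1.730229; cosh(ωT) = 2.909596, sinh(ωT) = 2.732352
x(T) = p + (x₀−p)·cosh(ωT) + (ẋ₀/ω)·sinh(ωT) ⇒ p·(1 − cosh) = x(T) − x₀·cosh − (ẋ₀/ω)·sinh
numerator   = -0.0327 − (-0.1140)·2.909596 − (-0.2496/3.0787)·2.732352 = 0.520514
denominator = 1 − 2.909596 = -1.909596
p = 0.520514 / -1.909596 = -0.2726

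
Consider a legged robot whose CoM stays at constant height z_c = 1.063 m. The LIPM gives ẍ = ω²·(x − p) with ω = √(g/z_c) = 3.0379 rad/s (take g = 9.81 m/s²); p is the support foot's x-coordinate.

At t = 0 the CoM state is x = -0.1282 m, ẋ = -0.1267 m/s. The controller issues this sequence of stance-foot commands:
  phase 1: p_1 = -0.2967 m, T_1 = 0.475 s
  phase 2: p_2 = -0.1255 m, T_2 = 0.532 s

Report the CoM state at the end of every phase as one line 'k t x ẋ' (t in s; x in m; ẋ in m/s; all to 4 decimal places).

1 0.4750 -0.0035 0.7399
2 1.0070 0.7825 2.8318

phase 1: p=-0.2967, T=0.475, ωT=1.443002, cosh=2.234802, sinh=1.998585; start (x,ẋ)=(-0.128200, -0.126700) → end (x,ẋ)=(-0.003490, 0.739899)
phase 2: p=-0.1255, T=0.532, ωT=1.616163, cosh=2.616199, sinh=2.417539; start (x,ẋ)=(-0.003490, 0.739899) → end (x,ẋ)=(0.782509, 2.831795)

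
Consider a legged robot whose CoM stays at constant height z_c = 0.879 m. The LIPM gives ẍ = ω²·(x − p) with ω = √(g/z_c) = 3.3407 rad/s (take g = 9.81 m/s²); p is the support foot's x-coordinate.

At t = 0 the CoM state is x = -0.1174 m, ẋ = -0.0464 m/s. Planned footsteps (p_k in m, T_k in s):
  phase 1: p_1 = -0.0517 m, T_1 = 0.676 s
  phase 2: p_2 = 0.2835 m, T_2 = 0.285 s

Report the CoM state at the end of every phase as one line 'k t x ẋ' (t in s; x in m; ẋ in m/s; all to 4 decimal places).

1 0.6760 -0.4351 -1.2628
2 0.9610 -1.2030 -4.5268

phase 1: p=-0.0517, T=0.676, ωT=2.258313, cosh=4.835732, sinh=4.731206; start (x,ẋ)=(-0.117400, -0.046400) → end (x,ẋ)=(-0.435121, -1.262802)
phase 2: p=0.2835, T=0.285, ωT=0.952099, cosh=1.488537, sinh=1.102607; start (x,ẋ)=(-0.435121, -1.262802) → end (x,ẋ)=(-1.202985, -4.526752)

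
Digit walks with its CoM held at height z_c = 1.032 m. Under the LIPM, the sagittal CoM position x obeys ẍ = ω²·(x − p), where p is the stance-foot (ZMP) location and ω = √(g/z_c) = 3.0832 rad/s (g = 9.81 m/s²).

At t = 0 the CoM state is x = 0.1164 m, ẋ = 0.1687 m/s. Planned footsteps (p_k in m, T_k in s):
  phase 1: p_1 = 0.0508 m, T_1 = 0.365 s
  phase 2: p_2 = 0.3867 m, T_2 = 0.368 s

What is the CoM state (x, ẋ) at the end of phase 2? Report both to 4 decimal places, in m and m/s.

phase 1: p=0.0508, T=0.365, ωT=1.125368, cosh=1.702942, sinh=1.378409; start (x,ẋ)=(0.116400, 0.168700) → end (x,ẋ)=(0.237934, 0.566080)
phase 2: p=0.3867, T=0.368, ωT=1.134618, cosh=1.715765, sinh=1.394220; start (x,ẋ)=(0.237934, 0.566080) → end (x,ẋ)=(0.387433, 0.331766)

x = 0.3874, ẋ = 0.3318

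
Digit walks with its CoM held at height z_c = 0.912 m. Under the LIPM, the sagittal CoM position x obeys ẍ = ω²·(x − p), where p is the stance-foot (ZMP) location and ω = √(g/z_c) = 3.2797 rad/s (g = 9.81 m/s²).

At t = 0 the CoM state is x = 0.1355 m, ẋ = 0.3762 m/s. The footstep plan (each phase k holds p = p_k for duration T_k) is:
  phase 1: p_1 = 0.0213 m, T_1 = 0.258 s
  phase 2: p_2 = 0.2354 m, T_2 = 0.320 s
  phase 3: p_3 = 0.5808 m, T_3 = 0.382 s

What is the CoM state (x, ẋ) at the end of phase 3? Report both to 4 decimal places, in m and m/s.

phase 1: p=0.0213, T=0.258, ωT=0.846163, cosh=1.379872, sinh=0.950814; start (x,ẋ)=(0.135500, 0.376200) → end (x,ẋ)=(0.287945, 0.875227)
phase 2: p=0.2354, T=0.320, ωT=1.049504, cosh=1.603173, sinh=1.253061; start (x,ẋ)=(0.287945, 0.875227) → end (x,ẋ)=(0.654033, 1.619083)
phase 3: p=0.5808, T=0.382, ωT=1.252845, cosh=1.892990, sinh=1.607299; start (x,ẋ)=(0.654033, 1.619083) → end (x,ẋ)=(1.512902, 3.450954)

x = 1.5129, ẋ = 3.4510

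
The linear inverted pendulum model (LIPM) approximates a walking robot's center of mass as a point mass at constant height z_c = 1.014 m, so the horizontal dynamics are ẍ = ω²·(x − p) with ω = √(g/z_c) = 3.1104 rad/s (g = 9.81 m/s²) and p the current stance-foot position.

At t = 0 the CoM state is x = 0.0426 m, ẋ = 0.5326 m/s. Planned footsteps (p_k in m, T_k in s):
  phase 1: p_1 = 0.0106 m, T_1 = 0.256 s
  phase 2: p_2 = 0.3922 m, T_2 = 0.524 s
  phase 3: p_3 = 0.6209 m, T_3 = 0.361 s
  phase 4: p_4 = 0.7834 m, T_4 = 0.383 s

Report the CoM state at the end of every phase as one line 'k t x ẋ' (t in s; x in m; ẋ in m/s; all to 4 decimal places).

1 0.2560 0.2045 0.7985
2 0.7800 0.5248 0.6831
3 1.1410 0.7593 0.7500
4 1.5240 1.1003 1.2363

phase 1: p=0.0106, T=0.256, ωT=0.796262, cosh=1.334125, sinh=0.883113; start (x,ẋ)=(0.042600, 0.532600) → end (x,ẋ)=(0.204509, 0.798454)
phase 2: p=0.3922, T=0.524, ωT=1.629850, cosh=2.649533, sinh=2.453574; start (x,ẋ)=(0.204509, 0.798454) → end (x,ẋ)=(0.524751, 0.683149)
phase 3: p=0.6209, T=0.361, ωT=1.122854, cosh=1.699482, sinh=1.374133; start (x,ẋ)=(0.524751, 0.683149) → end (x,ẋ)=(0.759302, 0.750048)
phase 4: p=0.7834, T=0.383, ωT=1.191283, cosh=1.797567, sinh=1.493735; start (x,ẋ)=(0.759302, 0.750048) → end (x,ẋ)=(1.100285, 1.236300)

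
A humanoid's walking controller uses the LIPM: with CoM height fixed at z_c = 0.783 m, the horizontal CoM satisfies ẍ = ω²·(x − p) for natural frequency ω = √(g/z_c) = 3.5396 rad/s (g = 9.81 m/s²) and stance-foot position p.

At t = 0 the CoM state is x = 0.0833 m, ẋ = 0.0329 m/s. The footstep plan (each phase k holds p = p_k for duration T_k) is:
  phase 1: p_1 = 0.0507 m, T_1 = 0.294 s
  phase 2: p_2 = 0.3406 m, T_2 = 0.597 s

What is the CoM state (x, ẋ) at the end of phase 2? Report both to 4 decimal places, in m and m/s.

x = -0.3851, ẋ = -2.4481

phase 1: p=0.0507, T=0.294, ωT=1.040642, cosh=1.592131, sinh=1.238904; start (x,ẋ)=(0.083300, 0.032900) → end (x,ẋ)=(0.114119, 0.195339)
phase 2: p=0.3406, T=0.597, ωT=2.113141, cosh=4.197525, sinh=4.076667; start (x,ẋ)=(0.114119, 0.195339) → end (x,ẋ)=(-0.385082, -2.448128)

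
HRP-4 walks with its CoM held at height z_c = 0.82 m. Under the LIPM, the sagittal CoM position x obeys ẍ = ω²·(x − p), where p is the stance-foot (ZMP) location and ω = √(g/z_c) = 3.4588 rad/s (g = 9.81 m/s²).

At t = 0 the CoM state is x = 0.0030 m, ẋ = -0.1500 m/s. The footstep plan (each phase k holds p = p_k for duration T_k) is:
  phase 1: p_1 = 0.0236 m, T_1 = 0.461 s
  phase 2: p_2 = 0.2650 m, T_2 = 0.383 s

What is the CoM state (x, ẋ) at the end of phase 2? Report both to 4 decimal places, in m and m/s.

phase 1: p=0.0236, T=0.461, ωT=1.594507, cosh=2.564454, sinh=2.361445; start (x,ẋ)=(0.003000, -0.150000) → end (x,ẋ)=(-0.131638, -0.552924)
phase 2: p=0.2650, T=0.383, ωT=1.324720, cosh=2.013505, sinh=1.747628; start (x,ẋ)=(-0.131638, -0.552924) → end (x,ẋ)=(-0.813009, -3.510872)

x = -0.8130, ẋ = -3.5109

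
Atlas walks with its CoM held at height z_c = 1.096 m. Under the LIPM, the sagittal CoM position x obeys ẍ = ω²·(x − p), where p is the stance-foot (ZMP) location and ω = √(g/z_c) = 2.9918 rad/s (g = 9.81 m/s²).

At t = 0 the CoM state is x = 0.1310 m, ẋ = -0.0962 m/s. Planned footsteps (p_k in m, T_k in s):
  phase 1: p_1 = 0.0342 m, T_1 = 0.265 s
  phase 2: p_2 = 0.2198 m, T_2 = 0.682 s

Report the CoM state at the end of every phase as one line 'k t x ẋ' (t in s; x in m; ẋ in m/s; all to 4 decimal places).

1 0.2650 0.1348 0.1264
2 0.9470 0.0470 -0.4674

phase 1: p=0.0342, T=0.265, ωT=0.792827, cosh=1.331099, sinh=0.878535; start (x,ẋ)=(0.131000, -0.096200) → end (x,ẋ)=(0.134801, 0.126378)
phase 2: p=0.2198, T=0.682, ωT=2.040408, cosh=3.911860, sinh=3.781884; start (x,ẋ)=(0.134801, 0.126378) → end (x,ẋ)=(0.047049, -0.467357)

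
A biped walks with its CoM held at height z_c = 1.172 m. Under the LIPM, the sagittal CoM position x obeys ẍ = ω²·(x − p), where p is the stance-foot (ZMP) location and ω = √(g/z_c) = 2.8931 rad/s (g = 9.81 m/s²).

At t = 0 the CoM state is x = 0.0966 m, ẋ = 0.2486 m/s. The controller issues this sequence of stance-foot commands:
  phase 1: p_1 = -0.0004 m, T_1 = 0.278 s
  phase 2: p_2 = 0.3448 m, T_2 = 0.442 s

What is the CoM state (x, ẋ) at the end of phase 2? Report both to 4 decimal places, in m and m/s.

x = 0.4118, ẋ = 0.4678

phase 1: p=-0.0004, T=0.278, ωT=0.804282, cosh=1.341250, sinh=0.893841; start (x,ẋ)=(0.096600, 0.248600) → end (x,ẋ)=(0.206508, 0.584274)
phase 2: p=0.3448, T=0.442, ωT=1.278750, cosh=1.935266, sinh=1.656881; start (x,ẋ)=(0.206508, 0.584274) → end (x,ẋ)=(0.411782, 0.467818)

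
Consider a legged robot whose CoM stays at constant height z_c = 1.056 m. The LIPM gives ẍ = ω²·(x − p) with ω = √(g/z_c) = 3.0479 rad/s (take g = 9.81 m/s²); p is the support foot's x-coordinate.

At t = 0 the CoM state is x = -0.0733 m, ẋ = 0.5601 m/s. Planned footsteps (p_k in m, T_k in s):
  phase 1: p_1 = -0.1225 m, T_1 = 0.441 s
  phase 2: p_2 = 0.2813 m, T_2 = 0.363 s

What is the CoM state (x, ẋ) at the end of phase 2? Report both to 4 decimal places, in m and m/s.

phase 1: p=-0.1225, T=0.441, ωT=1.344124, cosh=2.047797, sinh=1.787029; start (x,ẋ)=(-0.073300, 0.560100) → end (x,ẋ)=(0.306646, 1.414948)
phase 2: p=0.2813, T=0.363, ωT=1.106388, cosh=1.677084, sinh=1.346333; start (x,ẋ)=(0.306646, 1.414948) → end (x,ẋ)=(0.948826, 2.476996)

x = 0.9488, ẋ = 2.4770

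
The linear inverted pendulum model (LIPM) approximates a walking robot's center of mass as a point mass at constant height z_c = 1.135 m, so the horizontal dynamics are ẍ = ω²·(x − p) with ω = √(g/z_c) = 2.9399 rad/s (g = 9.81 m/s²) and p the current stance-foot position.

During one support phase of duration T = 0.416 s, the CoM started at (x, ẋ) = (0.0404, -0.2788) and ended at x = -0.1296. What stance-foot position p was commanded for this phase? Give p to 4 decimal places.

p = 0.0674

ωT = 2.9399·0.416 = 1.222998; cosh(ωT) = 1.845853, sinh(ωT) = 1.551506
x(T) = p + (x₀−p)·cosh(ωT) + (ẋ₀/ω)·sinh(ωT) ⇒ p·(1 − cosh) = x(T) − x₀·cosh − (ẋ₀/ω)·sinh
numerator   = -0.1296 − (0.0404)·1.845853 − (-0.2788/2.9399)·1.551506 = -0.057038
denominator = 1 − 1.845853 = -0.845853
p = -0.057038 / -0.845853 = 0.0674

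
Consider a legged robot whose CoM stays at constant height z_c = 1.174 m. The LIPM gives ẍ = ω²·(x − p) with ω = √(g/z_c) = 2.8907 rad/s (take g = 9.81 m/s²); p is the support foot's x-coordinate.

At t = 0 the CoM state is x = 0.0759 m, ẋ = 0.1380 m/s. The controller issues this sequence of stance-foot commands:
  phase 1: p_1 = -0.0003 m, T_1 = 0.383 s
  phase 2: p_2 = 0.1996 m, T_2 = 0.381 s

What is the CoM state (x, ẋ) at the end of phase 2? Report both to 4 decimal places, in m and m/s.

phase 1: p=-0.0003, T=0.383, ωT=1.107138, cosh=1.678095, sinh=1.347592; start (x,ẋ)=(0.075900, 0.138000) → end (x,ẋ)=(0.191904, 0.528413)
phase 2: p=0.1996, T=0.381, ωT=1.101357, cosh=1.670332, sinh=1.337912; start (x,ẋ)=(0.191904, 0.528413) → end (x,ẋ)=(0.431312, 0.852861)

x = 0.4313, ẋ = 0.8529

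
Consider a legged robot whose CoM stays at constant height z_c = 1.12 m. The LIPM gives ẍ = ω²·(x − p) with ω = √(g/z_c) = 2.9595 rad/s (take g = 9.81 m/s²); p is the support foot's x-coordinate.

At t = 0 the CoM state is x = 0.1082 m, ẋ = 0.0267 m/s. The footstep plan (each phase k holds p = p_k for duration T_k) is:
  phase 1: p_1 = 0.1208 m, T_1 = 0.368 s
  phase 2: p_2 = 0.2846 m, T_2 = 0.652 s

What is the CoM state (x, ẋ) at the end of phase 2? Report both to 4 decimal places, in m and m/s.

phase 1: p=0.1208, T=0.368, ωT=1.089096, cosh=1.654054, sinh=1.317533; start (x,ẋ)=(0.108200, 0.026700) → end (x,ẋ)=(0.111845, -0.004967)
phase 2: p=0.2846, T=0.652, ωT=1.929594, cosh=3.515960, sinh=3.370753; start (x,ẋ)=(0.111845, -0.004967) → end (x,ẋ)=(-0.328456, -1.740820)

x = -0.3285, ẋ = -1.7408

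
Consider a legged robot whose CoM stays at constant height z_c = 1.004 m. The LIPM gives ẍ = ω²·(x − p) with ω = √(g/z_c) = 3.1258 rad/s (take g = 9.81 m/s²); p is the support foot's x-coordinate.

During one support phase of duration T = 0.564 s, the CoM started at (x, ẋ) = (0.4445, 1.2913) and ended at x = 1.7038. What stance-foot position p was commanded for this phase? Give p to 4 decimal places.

p = 0.3992

ωT = 3.1258·0.564 = 1.762951; cosh(ωT) = 3.000577, sinh(ωT) = 2.829039
x(T) = p + (x₀−p)·cosh(ωT) + (ẋ₀/ω)·sinh(ωT) ⇒ p·(1 − cosh) = x(T) − x₀·cosh − (ẋ₀/ω)·sinh
numerator   = 1.7038 − (0.4445)·3.000577 − (1.2913/3.1258)·2.829039 = -0.798662
denominator = 1 − 3.000577 = -2.000577
p = -0.798662 / -2.000577 = 0.3992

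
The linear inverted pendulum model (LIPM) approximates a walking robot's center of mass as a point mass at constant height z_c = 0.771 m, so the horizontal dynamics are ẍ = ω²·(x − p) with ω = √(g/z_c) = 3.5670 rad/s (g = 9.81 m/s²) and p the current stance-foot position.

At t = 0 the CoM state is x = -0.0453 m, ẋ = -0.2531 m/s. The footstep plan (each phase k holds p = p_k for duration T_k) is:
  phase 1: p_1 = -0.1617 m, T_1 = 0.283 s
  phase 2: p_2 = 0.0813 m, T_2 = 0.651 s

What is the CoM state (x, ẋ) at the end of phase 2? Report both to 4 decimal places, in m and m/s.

x = -0.5304, ẋ = -2.1209

phase 1: p=-0.1617, T=0.283, ωT=1.009461, cosh=1.554268, sinh=1.189853; start (x,ẋ)=(-0.045300, -0.253100) → end (x,ẋ)=(-0.065210, 0.100640)
phase 2: p=0.0813, T=0.651, ωT=2.322117, cosh=5.147652, sinh=5.049587; start (x,ẋ)=(-0.065210, 0.100640) → end (x,ẋ)=(-0.530414, -2.120865)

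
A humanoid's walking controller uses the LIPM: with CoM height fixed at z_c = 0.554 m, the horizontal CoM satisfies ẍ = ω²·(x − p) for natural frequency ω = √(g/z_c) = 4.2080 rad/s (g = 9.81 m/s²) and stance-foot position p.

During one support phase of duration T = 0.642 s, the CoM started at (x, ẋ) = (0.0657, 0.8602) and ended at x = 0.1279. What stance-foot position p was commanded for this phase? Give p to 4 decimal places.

p = 0.2899

ωT = 4.2080·0.642 = 2.701536; cosh(ωT) = 7.484853, sinh(ωT) = 7.417751
x(T) = p + (x₀−p)·cosh(ωT) + (ẋ₀/ω)·sinh(ωT) ⇒ p·(1 − cosh) = x(T) − x₀·cosh − (ẋ₀/ω)·sinh
numerator   = 0.1279 − (0.0657)·7.484853 − (0.8602/4.2080)·7.417751 = -1.880193
denominator = 1 − 7.484853 = -6.484853
p = -1.880193 / -6.484853 = 0.2899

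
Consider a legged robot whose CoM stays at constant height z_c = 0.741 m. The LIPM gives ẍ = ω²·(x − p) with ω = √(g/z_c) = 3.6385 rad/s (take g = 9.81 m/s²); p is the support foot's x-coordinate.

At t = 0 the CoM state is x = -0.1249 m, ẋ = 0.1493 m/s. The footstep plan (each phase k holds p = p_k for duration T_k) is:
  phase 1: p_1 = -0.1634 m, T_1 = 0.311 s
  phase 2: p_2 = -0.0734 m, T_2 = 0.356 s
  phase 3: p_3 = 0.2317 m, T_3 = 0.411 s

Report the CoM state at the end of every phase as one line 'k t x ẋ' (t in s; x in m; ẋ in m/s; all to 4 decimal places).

1 0.3110 -0.0405 0.4501
2 0.6670 0.2001 1.0857
3 1.0780 0.7899 2.3000

phase 1: p=-0.1634, T=0.311, ωT=1.131574, cosh=1.711528, sinh=1.389003; start (x,ẋ)=(-0.124900, 0.149300) → end (x,ẋ)=(-0.040511, 0.450106)
phase 2: p=-0.0734, T=0.356, ωT=1.295306, cosh=1.962964, sinh=1.689150; start (x,ẋ)=(-0.040511, 0.450106) → end (x,ẋ)=(0.200119, 1.085678)
phase 3: p=0.2317, T=0.411, ωT=1.495424, cosh=2.342690, sinh=2.118536; start (x,ẋ)=(0.200119, 1.085678) → end (x,ẋ)=(0.789858, 2.299974)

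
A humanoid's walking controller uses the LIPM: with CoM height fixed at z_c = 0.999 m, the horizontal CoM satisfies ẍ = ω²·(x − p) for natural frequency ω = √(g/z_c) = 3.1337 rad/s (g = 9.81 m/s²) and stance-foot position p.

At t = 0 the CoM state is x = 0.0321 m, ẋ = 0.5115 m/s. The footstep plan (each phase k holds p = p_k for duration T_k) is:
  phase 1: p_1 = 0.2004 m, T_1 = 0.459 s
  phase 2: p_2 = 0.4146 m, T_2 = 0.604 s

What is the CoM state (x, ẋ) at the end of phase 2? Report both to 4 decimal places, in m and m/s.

phase 1: p=0.2004, T=0.459, ωT=1.438368, cosh=2.225565, sinh=1.988250; start (x,ẋ)=(0.032100, 0.511500) → end (x,ẋ)=(0.150371, 0.089770)
phase 2: p=0.4146, T=0.604, ωT=1.892755, cosh=3.394143, sinh=3.243486; start (x,ẋ)=(0.150371, 0.089770) → end (x,ẋ)=(-0.389317, -2.380964)

x = -0.3893, ẋ = -2.3810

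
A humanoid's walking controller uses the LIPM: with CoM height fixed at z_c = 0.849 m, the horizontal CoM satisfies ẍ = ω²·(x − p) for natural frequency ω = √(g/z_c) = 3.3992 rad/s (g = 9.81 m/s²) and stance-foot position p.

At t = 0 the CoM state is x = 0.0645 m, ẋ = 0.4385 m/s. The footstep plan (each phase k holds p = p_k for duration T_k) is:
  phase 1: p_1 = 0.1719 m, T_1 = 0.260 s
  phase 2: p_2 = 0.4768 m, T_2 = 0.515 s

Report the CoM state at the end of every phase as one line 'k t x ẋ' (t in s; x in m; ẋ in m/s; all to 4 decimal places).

phase 1: p=0.1719, T=0.260, ωT=0.883792, cosh=1.416636, sinh=1.003423; start (x,ẋ)=(0.064500, 0.438500) → end (x,ẋ)=(0.149196, 0.254871)
phase 2: p=0.4768, T=0.515, ωT=1.750588, cosh=2.965830, sinh=2.792158; start (x,ẋ)=(0.149196, 0.254871) → end (x,ẋ)=(-0.285463, -2.353421)

1 0.2600 0.1492 0.2549
2 0.7750 -0.2855 -2.3534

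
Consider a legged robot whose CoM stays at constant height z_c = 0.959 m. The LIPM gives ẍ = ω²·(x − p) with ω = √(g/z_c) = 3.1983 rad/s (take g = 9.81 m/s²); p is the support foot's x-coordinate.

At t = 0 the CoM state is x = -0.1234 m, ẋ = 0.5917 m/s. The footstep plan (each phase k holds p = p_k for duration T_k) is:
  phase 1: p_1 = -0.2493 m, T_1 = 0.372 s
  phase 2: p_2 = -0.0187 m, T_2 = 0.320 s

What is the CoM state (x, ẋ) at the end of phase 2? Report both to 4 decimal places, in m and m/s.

phase 1: p=-0.2493, T=0.372, ωT=1.189768, cosh=1.795305, sinh=1.491013; start (x,ẋ)=(-0.123400, 0.591700) → end (x,ẋ)=(0.252573, 1.662662)
phase 2: p=-0.0187, T=0.320, ωT=1.023456, cosh=1.571073, sinh=1.211722; start (x,ẋ)=(0.252573, 1.662662) → end (x,ẋ)=(1.037413, 3.663469)

x = 1.0374, ẋ = 3.6635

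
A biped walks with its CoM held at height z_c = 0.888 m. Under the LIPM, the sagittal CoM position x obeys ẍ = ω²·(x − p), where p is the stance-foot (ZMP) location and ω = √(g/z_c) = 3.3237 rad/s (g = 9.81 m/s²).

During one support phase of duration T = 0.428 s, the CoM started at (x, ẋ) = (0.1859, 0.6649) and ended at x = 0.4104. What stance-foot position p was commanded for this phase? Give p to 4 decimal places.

p = 0.3251

ωT = 3.3237·0.428 = 1.422544; cosh(ωT) = 2.194378, sinh(ωT) = 1.953279
x(T) = p + (x₀−p)·cosh(ωT) + (ẋ₀/ω)·sinh(ωT) ⇒ p·(1 − cosh) = x(T) − x₀·cosh − (ẋ₀/ω)·sinh
numerator   = 0.4104 − (0.1859)·2.194378 − (0.6649/3.3237)·1.953279 = -0.388285
denominator = 1 − 2.194378 = -1.194378
p = -0.388285 / -1.194378 = 0.3251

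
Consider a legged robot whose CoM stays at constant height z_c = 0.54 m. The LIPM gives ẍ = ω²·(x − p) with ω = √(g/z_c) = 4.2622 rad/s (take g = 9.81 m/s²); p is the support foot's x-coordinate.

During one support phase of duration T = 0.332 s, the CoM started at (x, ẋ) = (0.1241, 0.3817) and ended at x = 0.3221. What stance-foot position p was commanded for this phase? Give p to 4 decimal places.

ωT = 4.2622·0.332 = 1.415050; cosh(ωT) = 2.179804, sinh(ωT) = 1.936890
x(T) = p + (x₀−p)·cosh(ωT) + (ẋ₀/ω)·sinh(ωT) ⇒ p·(1 − cosh) = x(T) − x₀·cosh − (ẋ₀/ω)·sinh
numerator   = 0.3221 − (0.1241)·2.179804 − (0.3817/4.2622)·1.936890 = -0.121871
denominator = 1 − 2.179804 = -1.179804
p = -0.121871 / -1.179804 = 0.1033

p = 0.1033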